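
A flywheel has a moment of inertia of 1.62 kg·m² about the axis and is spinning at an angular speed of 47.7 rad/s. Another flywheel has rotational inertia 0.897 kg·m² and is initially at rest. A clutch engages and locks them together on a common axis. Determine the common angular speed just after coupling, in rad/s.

The coupling torques are internal; angular momentum about the shared axis is conserved.
Taking A's sense as positive: L = (1.620)(47.7) = 77.27 kg·m²·rad/s.
Combined I = 1.620 + 0.8970 = 2.517 kg·m².
ω_f = L / I = 77.27 / 2.517 = 30.70 rad/s.

|ω_f| ≈ 30.7 rad/s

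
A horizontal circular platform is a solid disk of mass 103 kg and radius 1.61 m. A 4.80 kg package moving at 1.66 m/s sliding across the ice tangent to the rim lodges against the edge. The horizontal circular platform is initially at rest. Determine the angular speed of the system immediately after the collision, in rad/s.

The axle reaction passes through the central axle and exerts no torque about it; angular momentum about the central axle is conserved through the impact.
I_p = ½(103)(1.61)² = 133.5 kg·m². Taking the sense of the package's angular momentum as positive, L_{package} = m v R = (4.80)(1.66)(1.61) = 12.83 kg·m²/s.
L_i = 0 + 12.83 = 12.83 kg·m²/s.
After sticking, I_f = I_p + m R² = 133.5 + (4.80)(1.61)² = 145.9 kg·m².
ω_f = L_i / I_f = 12.83 / 145.9 = 0.08791 rad/s.

|ω_f| ≈ 0.0879 rad/s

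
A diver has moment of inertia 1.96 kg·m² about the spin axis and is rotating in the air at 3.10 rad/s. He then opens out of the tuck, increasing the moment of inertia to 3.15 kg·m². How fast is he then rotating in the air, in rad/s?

ω₂ ≈ 1.93 rad/s

With no external torque about the axis, L is conserved: I₁ω₁ = I₂ω₂.
ω₂ = I₁ω₁ / I₂ = (1.960)(3.10 rad/s) / (3.150) = 1.929 rad/s.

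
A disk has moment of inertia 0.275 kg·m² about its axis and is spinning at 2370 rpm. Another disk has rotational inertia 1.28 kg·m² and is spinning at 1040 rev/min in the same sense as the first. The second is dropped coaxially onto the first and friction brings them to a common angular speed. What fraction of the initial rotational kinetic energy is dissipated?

fraction ≈ 0.137

No external torque acts about the common axis, so total angular momentum is conserved.
Taking A's sense as positive: L = (0.2750)(2370) + (1.280)(1040) = 1983 kg·m²·rpm.
Combined I = 0.2750 + 1.280 = 1.555 kg·m².
ω_f = L / I = 1983 / 1.555 = 1275 rpm.
KE_i = ½ΣIω² = 16060 J; KE_f = ½(1.555)(133.5)² = 13870 J.
Fraction dissipated = (KE_i − KE_f)/KE_i = 0.1367.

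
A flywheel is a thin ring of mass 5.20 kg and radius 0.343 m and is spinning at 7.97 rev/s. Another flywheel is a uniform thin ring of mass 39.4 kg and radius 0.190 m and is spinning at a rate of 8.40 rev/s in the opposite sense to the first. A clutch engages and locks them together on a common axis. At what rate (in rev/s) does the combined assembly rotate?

|ω_f| ≈ 3.48 rev/s

No external torque acts about the common axis, so total angular momentum is conserved.
Moments of inertia: I_A = (5.20)(0.343)² = 0.6118 kg·m²; I_B = (39.4)(0.190)² = 1.422 kg·m².
Taking A's sense as positive: L = (0.6118)(7.97) − (1.422)(8.40) = -7.072 kg·m²·rev/s.
Combined I = 0.6118 + 1.422 = 2.034 kg·m².
ω_f = L / I = -7.072 / 2.034 = -3.477 rev/s.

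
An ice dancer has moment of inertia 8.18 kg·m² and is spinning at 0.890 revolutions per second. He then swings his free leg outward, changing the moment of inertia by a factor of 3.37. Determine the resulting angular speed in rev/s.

ω₂ ≈ 0.264 rev/s

With no external torque about the axis, L is conserved: I₁ω₁ = I₂ω₂.
I₂ = 3.37 × 8.18 = 27.57 kg·m².
ω₂ = I₁ω₁ / I₂ = (8.180)(0.890 rev/s) / (27.57) = 0.2641 rev/s.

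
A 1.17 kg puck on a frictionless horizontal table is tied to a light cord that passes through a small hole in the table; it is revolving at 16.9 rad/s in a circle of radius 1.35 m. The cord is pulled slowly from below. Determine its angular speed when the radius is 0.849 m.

ω₂ ≈ 42.7 rad/s

No torque about the axis ⇒ m r₁² ω₁ = m r₂² ω₂.
ω₂ = ω₁ (r₁/r₂)² = (16.9)(1.35/0.849)² = 42.73 rad/s.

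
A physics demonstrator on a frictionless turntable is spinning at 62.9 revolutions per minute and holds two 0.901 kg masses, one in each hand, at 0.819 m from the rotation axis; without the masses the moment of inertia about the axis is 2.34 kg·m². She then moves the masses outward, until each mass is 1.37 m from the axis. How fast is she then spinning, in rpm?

Angular momentum about the spin axis is conserved since the torque about it is zero.
I₁ = 2.34 + 2(0.901)(0.819)² = 3.549 kg·m²; I₂ = 2.34 + 2(0.901)(1.37)² = 5.722 kg·m².
ω₂ = I₁ω₁ / I₂ = (3.549)(62.9 rpm) / (5.722) = 39.01 rpm.

ω₂ ≈ 39.0 rpm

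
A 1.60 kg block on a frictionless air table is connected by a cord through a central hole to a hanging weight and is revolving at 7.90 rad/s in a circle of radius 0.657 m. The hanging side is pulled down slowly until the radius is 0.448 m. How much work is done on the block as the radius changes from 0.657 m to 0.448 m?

W ≈ 24.8 J

The constraining force is radial, so m r² ω about the center is conserved.
ω₂ = ω₁ (r₁/r₂)² = (7.90)(0.657/0.448)² = 16.99 rad/s.
W = ΔKE = ½m(v₂² − v₁²) = 24.80 J.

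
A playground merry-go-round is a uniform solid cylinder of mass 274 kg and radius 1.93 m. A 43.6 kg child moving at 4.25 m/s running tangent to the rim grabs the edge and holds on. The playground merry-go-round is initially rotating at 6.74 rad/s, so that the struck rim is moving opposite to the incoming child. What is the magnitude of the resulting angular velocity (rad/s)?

About the axle the impulsive forces during the collision are internal, so angular momentum about that axis is conserved.
I_p = ½(274)(1.93)² = 510.3 kg·m². Taking the sense of the child's angular momentum as positive, L_{child} = m v R = (43.6)(4.25)(1.93) = 357.6 kg·m²/s.
L_i = −I_p ω_p + m v R = −(510.3)(6.74) + 357.6 = -3082 kg·m²/s.
After sticking, I_f = I_p + m R² = 510.3 + (43.6)(1.93)² = 672.7 kg·m².
ω_f = L_i / I_f = -3082 / 672.7 = -4.581 rad/s.

|ω_f| ≈ 4.58 rad/s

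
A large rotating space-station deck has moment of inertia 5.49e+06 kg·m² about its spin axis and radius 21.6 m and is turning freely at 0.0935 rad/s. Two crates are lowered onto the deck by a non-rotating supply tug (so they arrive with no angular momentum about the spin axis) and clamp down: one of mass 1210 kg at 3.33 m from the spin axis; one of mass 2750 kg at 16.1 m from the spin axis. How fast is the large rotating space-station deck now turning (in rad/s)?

The added mass arrives with no angular momentum about the spin axis, and any external torque about the spin axis is negligible, so the system's angular momentum is conserved.
Added inertia Σmr² = (1210)(3.33)² + (2750)(16.1)² = 7.262e+05 kg·m²; I_f = 5.490e+06 + 7.262e+05 = 6.216e+06 kg·m².
ω_f = I_p ω_i / I_f = (5.490e+06)(0.0935) / 6.216e+06 = 0.08258 rad/s.

ω_f ≈ 0.0826 rad/s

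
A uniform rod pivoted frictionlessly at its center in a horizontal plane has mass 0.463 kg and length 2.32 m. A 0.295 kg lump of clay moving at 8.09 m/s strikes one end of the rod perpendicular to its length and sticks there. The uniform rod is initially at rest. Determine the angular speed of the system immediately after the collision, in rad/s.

|ω_f| ≈ 4.58 rad/s

The axle reaction passes through the pivot and exerts no torque about it; angular momentum about the pivot is conserved through the impact.
I_p = (1/12)(0.463)(2.32)² = 0.2077 kg·m². Taking the sense of the lump of clay's angular momentum as positive, L_{lump} = m v R = (0.295)(8.09)(2.32/2) = 2.768 kg·m²/s.
L_i = 0 + 2.768 = 2.768 kg·m²/s.
After sticking, I_f = I_p + m R² = 0.2077 + (0.295)(2.32/2)² = 0.6046 kg·m².
ω_f = L_i / I_f = 2.768 / 0.6046 = 4.579 rad/s.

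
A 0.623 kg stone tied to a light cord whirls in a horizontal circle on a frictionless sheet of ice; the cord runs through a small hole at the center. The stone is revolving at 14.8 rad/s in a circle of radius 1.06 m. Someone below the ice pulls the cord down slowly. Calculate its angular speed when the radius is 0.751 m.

ω₂ ≈ 29.5 rad/s

No torque about the axis ⇒ m r₁² ω₁ = m r₂² ω₂.
ω₂ = ω₁ (r₁/r₂)² = (14.8)(1.06/0.751)² = 29.48 rad/s.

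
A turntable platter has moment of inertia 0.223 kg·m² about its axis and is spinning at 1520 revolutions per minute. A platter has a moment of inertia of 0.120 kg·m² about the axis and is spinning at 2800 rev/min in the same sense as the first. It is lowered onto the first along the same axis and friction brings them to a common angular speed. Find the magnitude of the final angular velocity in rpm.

The coupling torques are internal; angular momentum about the shared axis is conserved.
Taking A's sense as positive: L = (0.2230)(1520) + (0.1200)(2800) = 675.0 kg·m²·rpm.
Combined I = 0.2230 + 0.1200 = 0.3430 kg·m².
ω_f = L / I = 675.0 / 0.3430 = 1968 rpm.

|ω_f| ≈ 1970 rpm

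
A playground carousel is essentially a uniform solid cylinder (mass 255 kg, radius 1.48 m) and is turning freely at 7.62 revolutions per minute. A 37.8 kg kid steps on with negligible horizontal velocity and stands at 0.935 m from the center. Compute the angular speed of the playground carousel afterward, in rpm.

The added mass arrives with no angular momentum about the center, and any external torque about the center is negligible, so the system's angular momentum is conserved.
I_p = ½(255)(1.48)² = 279.3 kg·m².
Added inertia Σmr² = (37.8)(0.935)² = 33.05 kg·m²; I_f = 279.3 + 33.05 = 312.3 kg·m².
ω_f = I_p ω_i / I_f = (279.3)(7.62) / 312.3 = 6.814 rpm.

ω_f ≈ 6.81 rpm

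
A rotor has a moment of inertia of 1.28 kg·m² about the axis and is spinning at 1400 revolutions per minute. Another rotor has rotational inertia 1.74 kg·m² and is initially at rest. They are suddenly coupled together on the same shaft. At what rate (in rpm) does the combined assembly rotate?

The coupling torques are internal; angular momentum about the shared axis is conserved.
Taking A's sense as positive: L = (1.280)(1400) = 1792 kg·m²·rpm.
Combined I = 1.280 + 1.740 = 3.020 kg·m².
ω_f = L / I = 1792 / 3.020 = 593.4 rpm.

|ω_f| ≈ 593 rpm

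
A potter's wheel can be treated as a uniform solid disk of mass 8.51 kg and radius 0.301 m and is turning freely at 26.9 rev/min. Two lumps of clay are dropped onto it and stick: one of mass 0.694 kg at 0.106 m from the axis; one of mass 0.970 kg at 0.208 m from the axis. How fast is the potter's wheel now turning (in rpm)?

ω_f ≈ 23.8 rpm

No external torque acts about the axis; L_before = L_after.
I_p = ½(8.51)(0.301)² = 0.3855 kg·m².
Added inertia Σmr² = (0.694)(0.106)² + (0.970)(0.208)² = 0.04976 kg·m²; I_f = 0.3855 + 0.04976 = 0.4353 kg·m².
ω_f = I_p ω_i / I_f = (0.3855)(26.9) / 0.4353 = 23.82 rpm.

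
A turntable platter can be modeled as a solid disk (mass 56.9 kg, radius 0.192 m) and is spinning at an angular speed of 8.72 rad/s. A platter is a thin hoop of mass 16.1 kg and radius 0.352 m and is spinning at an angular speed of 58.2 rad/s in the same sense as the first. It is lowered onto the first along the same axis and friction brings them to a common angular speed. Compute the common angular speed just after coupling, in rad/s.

|ω_f| ≈ 41.2 rad/s

The coupling torques are internal; angular momentum about the shared axis is conserved.
Moments of inertia: I_A = ½(56.9)(0.192)² = 1.049 kg·m²; I_B = (16.1)(0.352)² = 1.995 kg·m².
Taking A's sense as positive: L = (1.049)(8.72) + (1.995)(58.2) = 125.2 kg·m²·rad/s.
Combined I = 1.049 + 1.995 = 3.044 kg·m².
ω_f = L / I = 125.2 / 3.044 = 41.15 rad/s.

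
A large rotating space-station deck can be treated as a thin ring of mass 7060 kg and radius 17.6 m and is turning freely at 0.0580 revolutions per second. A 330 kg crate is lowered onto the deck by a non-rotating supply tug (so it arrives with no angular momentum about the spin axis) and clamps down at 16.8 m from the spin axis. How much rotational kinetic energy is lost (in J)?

No external torque acts about the spin axis; L_before = L_after.
I_p = (7060)(17.6)² = 2.187e+06 kg·m².
Added inertia Σmr² = (330)(16.8)² = 93140 kg·m²; I_f = 2.187e+06 + 93140 = 2.280e+06 kg·m².
ω_f = I_p ω_i / I_f = (2.187e+06)(0.0580) / 2.280e+06 = 0.05563 rev/s.
KE_i = ½(2.187e+06)(0.3644 rad/s)² = 1.452e+05 J; KE_f = ½(2.280e+06)(0.3495)² = 1.393e+05 J.

energy lost ≈ 5930 J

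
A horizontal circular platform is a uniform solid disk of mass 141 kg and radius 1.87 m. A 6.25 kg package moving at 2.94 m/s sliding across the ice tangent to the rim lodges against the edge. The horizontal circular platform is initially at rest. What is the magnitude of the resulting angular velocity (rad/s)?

|ω_f| ≈ 0.128 rad/s

About the central axle the impulsive forces during the collision are internal, so angular momentum about that axis is conserved.
I_p = ½(141)(1.87)² = 246.5 kg·m². Taking the sense of the package's angular momentum as positive, L_{package} = m v R = (6.25)(2.94)(1.87) = 34.36 kg·m²/s.
L_i = 0 + 34.36 = 34.36 kg·m²/s.
After sticking, I_f = I_p + m R² = 246.5 + (6.25)(1.87)² = 268.4 kg·m².
ω_f = L_i / I_f = 34.36 / 268.4 = 0.1280 rad/s.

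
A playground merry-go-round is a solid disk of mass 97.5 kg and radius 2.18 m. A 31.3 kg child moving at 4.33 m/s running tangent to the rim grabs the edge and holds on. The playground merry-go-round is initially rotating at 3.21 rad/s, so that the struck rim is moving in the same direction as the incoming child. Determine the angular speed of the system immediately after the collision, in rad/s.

|ω_f| ≈ 2.73 rad/s

About the axle the impulsive forces during the collision are internal, so angular momentum about that axis is conserved.
I_p = ½(97.5)(2.18)² = 231.7 kg·m². Taking the sense of the child's angular momentum as positive, L_{child} = m v R = (31.3)(4.33)(2.18) = 295.5 kg·m²/s.
L_i = +I_p ω_p + m v R = +(231.7)(3.21) + 295.5 = 1039 kg·m²/s.
After sticking, I_f = I_p + m R² = 231.7 + (31.3)(2.18)² = 380.4 kg·m².
ω_f = L_i / I_f = 1039 / 380.4 = 2.732 rad/s.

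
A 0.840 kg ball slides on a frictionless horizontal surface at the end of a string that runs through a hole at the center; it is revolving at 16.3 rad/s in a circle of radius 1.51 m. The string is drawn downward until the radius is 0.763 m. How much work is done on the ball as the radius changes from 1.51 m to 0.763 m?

No torque about the axis ⇒ m r₁² ω₁ = m r₂² ω₂.
ω₂ = ω₁ (r₁/r₂)² = (16.3)(1.51/0.763)² = 63.84 rad/s.
W = ΔKE = ½m(v₂² − v₁²) = 742.1 J.

W ≈ 742 J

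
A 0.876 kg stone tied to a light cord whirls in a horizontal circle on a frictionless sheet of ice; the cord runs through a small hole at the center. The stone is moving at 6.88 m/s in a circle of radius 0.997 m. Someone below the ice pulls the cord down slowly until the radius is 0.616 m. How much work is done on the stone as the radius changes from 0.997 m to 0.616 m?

W ≈ 33.6 J

Central (radial) force ⇒ zero torque about the center ⇒ m v r is constant.
v₂ = v₁ r₁ / r₂ = (6.88)(0.997) / (0.616) = 11.14 m/s.
W = ΔKE = ½m(v₂² − v₁²) = 33.58 J.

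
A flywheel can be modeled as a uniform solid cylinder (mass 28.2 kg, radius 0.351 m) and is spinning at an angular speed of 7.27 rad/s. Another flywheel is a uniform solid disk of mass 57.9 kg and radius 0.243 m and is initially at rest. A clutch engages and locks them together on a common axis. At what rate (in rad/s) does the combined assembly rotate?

No external torque acts about the common axis, so total angular momentum is conserved.
Moments of inertia: I_A = ½(28.2)(0.351)² = 1.737 kg·m²; I_B = ½(57.9)(0.243)² = 1.709 kg·m².
Taking A's sense as positive: L = (1.737)(7.27) = 12.63 kg·m²·rad/s.
Combined I = 1.737 + 1.709 = 3.447 kg·m².
ω_f = L / I = 12.63 / 3.447 = 3.664 rad/s.

|ω_f| ≈ 3.66 rad/s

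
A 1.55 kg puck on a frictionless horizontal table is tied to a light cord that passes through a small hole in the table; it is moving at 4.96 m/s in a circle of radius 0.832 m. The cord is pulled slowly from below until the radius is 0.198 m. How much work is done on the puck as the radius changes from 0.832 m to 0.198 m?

Central (radial) force ⇒ zero torque about the center ⇒ m v r is constant.
v₂ = v₁ r₁ / r₂ = (4.96)(0.832) / (0.198) = 20.84 m/s.
W = ΔKE = ½m(v₂² − v₁²) = 317.6 J.

W ≈ 318 J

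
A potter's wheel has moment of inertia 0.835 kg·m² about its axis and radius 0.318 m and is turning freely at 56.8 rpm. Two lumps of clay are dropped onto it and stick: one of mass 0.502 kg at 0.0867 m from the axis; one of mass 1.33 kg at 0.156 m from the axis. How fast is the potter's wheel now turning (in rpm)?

No external torque acts about the axis; L_before = L_after.
Added inertia Σmr² = (0.502)(0.0867)² + (1.33)(0.156)² = 0.03614 kg·m²; I_f = 0.8350 + 0.03614 = 0.8711 kg·m².
ω_f = I_p ω_i / I_f = (0.8350)(56.8) / 0.8711 = 54.44 rpm.

ω_f ≈ 54.4 rpm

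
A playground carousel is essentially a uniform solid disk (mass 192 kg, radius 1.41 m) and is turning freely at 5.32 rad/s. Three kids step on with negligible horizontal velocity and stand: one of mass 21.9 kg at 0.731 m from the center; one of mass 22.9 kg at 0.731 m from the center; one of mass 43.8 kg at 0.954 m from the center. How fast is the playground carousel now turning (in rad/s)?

ω_f ≈ 3.99 rad/s

The added mass arrives with no angular momentum about the center, and any external torque about the center is negligible, so the system's angular momentum is conserved.
I_p = ½(192)(1.41)² = 190.9 kg·m².
Added inertia Σmr² = (21.9)(0.731)² + (22.9)(0.731)² + (43.8)(0.954)² = 63.80 kg·m²; I_f = 190.9 + 63.80 = 254.7 kg·m².
ω_f = I_p ω_i / I_f = (190.9)(5.32) / 254.7 = 3.987 rad/s.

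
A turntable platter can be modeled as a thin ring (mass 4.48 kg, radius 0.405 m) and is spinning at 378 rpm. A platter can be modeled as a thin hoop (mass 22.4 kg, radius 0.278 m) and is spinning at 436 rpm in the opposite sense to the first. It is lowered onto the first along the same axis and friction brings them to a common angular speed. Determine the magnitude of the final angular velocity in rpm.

The coupling torques are internal; angular momentum about the shared axis is conserved.
Moments of inertia: I_A = (4.48)(0.405)² = 0.7348 kg·m²; I_B = (22.4)(0.278)² = 1.731 kg·m².
Taking A's sense as positive: L = (0.7348)(378) − (1.731)(436) = -477.0 kg·m²·rpm.
Combined I = 0.7348 + 1.731 = 2.466 kg·m².
ω_f = L / I = -477.0 / 2.466 = -193.4 rpm.

|ω_f| ≈ 193 rpm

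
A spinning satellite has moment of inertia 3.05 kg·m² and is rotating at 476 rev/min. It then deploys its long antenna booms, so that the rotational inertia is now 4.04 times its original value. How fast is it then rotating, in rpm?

With no external torque about the axis, L is conserved: I₁ω₁ = I₂ω₂.
I₂ = 4.04 × 3.05 = 12.32 kg·m².
ω₂ = I₁ω₁ / I₂ = (3.050)(476 rpm) / (12.32) = 117.8 rpm.

ω₂ ≈ 118 rpm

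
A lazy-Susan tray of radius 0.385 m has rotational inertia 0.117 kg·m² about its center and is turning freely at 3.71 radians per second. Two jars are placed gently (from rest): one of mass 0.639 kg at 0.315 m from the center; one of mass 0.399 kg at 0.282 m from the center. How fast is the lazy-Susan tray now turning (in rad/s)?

The added mass arrives with no angular momentum about the center, and any external torque about the center is negligible, so the system's angular momentum is conserved.
Added inertia Σmr² = (0.639)(0.315)² + (0.399)(0.282)² = 0.09513 kg·m²; I_f = 0.1170 + 0.09513 = 0.2121 kg·m².
ω_f = I_p ω_i / I_f = (0.1170)(3.71) / 0.2121 = 2.046 rad/s.

ω_f ≈ 2.05 rad/s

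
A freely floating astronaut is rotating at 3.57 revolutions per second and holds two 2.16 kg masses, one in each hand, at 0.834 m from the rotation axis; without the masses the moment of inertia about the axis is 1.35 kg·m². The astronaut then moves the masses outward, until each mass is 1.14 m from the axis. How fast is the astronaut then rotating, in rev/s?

ω₂ ≈ 2.23 rev/s

Angular momentum about the spin axis is conserved since the torque about it is zero.
I₁ = 1.35 + 2(2.16)(0.834)² = 4.355 kg·m²; I₂ = 1.35 + 2(2.16)(1.14)² = 6.964 kg·m².
ω₂ = I₁ω₁ / I₂ = (4.355)(3.57 rev/s) / (6.964) = 2.232 rev/s.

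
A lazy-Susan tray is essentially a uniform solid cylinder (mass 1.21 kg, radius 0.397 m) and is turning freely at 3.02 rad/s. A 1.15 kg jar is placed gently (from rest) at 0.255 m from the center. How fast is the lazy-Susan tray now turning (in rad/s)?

ω_f ≈ 1.69 rad/s

The added mass arrives with no angular momentum about the center, and any external torque about the center is negligible, so the system's angular momentum is conserved.
I_p = ½(1.21)(0.397)² = 0.09535 kg·m².
Added inertia Σmr² = (1.15)(0.255)² = 0.07478 kg·m²; I_f = 0.09535 + 0.07478 = 0.1701 kg·m².
ω_f = I_p ω_i / I_f = (0.09535)(3.02) / 0.1701 = 1.693 rad/s.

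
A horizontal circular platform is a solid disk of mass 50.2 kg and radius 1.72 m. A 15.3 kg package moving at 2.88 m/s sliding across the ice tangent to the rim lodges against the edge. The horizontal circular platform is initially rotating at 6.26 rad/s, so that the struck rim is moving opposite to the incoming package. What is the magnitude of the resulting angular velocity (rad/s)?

About the central axle the impulsive forces during the collision are internal, so angular momentum about that axis is conserved.
I_p = ½(50.2)(1.72)² = 74.26 kg·m². Taking the sense of the package's angular momentum as positive, L_{package} = m v R = (15.3)(2.88)(1.72) = 75.79 kg·m²/s.
L_i = −I_p ω_p + m v R = −(74.26)(6.26) + 75.79 = -389.1 kg·m²/s.
After sticking, I_f = I_p + m R² = 74.26 + (15.3)(1.72)² = 119.5 kg·m².
ω_f = L_i / I_f = -389.1 / 119.5 = -3.255 rad/s.

|ω_f| ≈ 3.26 rad/s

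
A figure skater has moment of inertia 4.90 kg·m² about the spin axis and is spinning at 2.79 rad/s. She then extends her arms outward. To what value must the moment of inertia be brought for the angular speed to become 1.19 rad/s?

Angular momentum about the spin axis is conserved since the torque about it is zero.
I₂ = I₁ω₁ / ω₂ = (4.90)(2.79) / (1.19) = 11.49 kg·m².

I₂ ≈ 11.5 kg·m²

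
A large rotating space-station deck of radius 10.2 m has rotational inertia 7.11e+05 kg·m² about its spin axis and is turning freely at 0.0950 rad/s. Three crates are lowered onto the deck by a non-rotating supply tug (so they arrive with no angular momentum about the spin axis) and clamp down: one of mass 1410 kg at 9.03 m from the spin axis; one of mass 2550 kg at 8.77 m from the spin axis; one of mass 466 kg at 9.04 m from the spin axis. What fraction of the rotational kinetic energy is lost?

The added mass arrives with no angular momentum about the spin axis, and any external torque about the spin axis is negligible, so the system's angular momentum is conserved.
Added inertia Σmr² = (1410)(9.03)² + (2550)(8.77)² + (466)(9.04)² = 3.492e+05 kg·m²; I_f = 7.110e+05 + 3.492e+05 = 1.060e+06 kg·m².
ω_f = I_p ω_i / I_f = (7.110e+05)(0.0950) / 1.060e+06 = 0.06371 rad/s.
KE_i = ½(7.110e+05)(0.09500 rad/s)² = 3208 J; KE_f = ½(1.060e+06)(0.06371)² = 2152 J.
Fraction lost = 0.3294.

fraction ≈ 0.329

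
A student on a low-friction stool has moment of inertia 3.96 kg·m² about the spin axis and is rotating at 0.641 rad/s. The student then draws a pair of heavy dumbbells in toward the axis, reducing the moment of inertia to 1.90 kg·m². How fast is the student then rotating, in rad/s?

Angular momentum about the spin axis is conserved since the torque about it is zero.
ω₂ = I₁ω₁ / I₂ = (3.960)(0.641 rad/s) / (1.900) = 1.336 rad/s.

ω₂ ≈ 1.34 rad/s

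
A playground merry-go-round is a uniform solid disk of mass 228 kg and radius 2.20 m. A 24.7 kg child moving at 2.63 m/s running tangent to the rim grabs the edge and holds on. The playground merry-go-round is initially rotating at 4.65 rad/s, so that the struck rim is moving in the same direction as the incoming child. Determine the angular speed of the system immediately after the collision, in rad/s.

|ω_f| ≈ 4.03 rad/s

The axle reaction passes through the axle and exerts no torque about it; angular momentum about the axle is conserved through the impact.
I_p = ½(228)(2.20)² = 551.8 kg·m². Taking the sense of the child's angular momentum as positive, L_{child} = m v R = (24.7)(2.63)(2.20) = 142.9 kg·m²/s.
L_i = +I_p ω_p + m v R = +(551.8)(4.65) + 142.9 = 2709 kg·m²/s.
After sticking, I_f = I_p + m R² = 551.8 + (24.7)(2.20)² = 671.3 kg·m².
ω_f = L_i / I_f = 2709 / 671.3 = 4.035 rad/s.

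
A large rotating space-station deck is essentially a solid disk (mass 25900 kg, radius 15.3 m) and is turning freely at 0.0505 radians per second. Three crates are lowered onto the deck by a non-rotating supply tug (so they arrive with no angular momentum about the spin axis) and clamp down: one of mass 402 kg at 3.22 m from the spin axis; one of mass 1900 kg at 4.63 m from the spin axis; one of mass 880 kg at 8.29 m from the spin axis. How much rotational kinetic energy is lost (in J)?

energy lost ≈ 130 J

The added mass arrives with no angular momentum about the spin axis, and any external torque about the spin axis is negligible, so the system's angular momentum is conserved.
I_p = ½(25900)(15.3)² = 3.031e+06 kg·m².
Added inertia Σmr² = (402)(3.22)² + (1900)(4.63)² + (880)(8.29)² = 1.054e+05 kg·m²; I_f = 3.031e+06 + 1.054e+05 = 3.137e+06 kg·m².
ω_f = I_p ω_i / I_f = (3.031e+06)(0.0505) / 3.137e+06 = 0.04880 rad/s.
KE_i = ½(3.031e+06)(0.05050 rad/s)² = 3865 J; KE_f = ½(3.137e+06)(0.04880)² = 3736 J.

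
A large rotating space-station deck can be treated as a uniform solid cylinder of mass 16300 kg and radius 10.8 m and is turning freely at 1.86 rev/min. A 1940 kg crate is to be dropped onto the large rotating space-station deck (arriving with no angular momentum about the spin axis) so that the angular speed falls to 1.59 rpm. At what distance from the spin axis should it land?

The added mass arrives with no angular momentum about the spin axis, and any external torque about the spin axis is negligible, so the system's angular momentum is conserved.
I_p = ½(16300)(10.8)² = 9.506e+05 kg·m².
I_p ω_i = (I_p + m r²) ω_f ⇒ m r² = I_p(ω_i/ω_f − 1) = 9.506e+05(1.86/1.59 − 1) = 1.614e+05 kg·m².
r = √(1.614e+05/1940) = 9.122 m.

r ≈ 9.12 m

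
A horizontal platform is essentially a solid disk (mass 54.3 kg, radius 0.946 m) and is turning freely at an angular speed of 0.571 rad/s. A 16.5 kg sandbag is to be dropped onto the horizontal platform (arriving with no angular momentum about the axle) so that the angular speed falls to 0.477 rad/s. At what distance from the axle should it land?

r ≈ 0.539 m

The added mass arrives with no angular momentum about the axle, and any external torque about the axle is negligible, so the system's angular momentum is conserved.
I_p = ½(54.3)(0.946)² = 24.30 kg·m².
I_p ω_i = (I_p + m r²) ω_f ⇒ m r² = I_p(ω_i/ω_f − 1) = 24.30(0.571/0.477 − 1) = 4.788 kg·m².
r = √(4.788/16.5) = 0.5387 m.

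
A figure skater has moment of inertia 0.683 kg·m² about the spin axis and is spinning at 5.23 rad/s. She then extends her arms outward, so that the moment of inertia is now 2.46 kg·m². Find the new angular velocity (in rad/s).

No external torque acts about the spin axis, so angular momentum is conserved.
ω₂ = I₁ω₁ / I₂ = (0.6830)(5.23 rad/s) / (2.460) = 1.452 rad/s.

ω₂ ≈ 1.45 rad/s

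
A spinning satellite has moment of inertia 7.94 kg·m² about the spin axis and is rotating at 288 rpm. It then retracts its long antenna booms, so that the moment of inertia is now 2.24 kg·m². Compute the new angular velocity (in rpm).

ω₂ ≈ 1020 rpm

No external torque acts about the spin axis, so angular momentum is conserved.
ω₂ = I₁ω₁ / I₂ = (7.940)(288 rpm) / (2.240) = 1021 rpm.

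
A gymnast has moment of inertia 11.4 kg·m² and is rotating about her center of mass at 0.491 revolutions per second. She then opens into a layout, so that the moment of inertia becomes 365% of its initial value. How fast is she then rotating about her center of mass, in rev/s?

Angular momentum about the spin axis is conserved since the torque about it is zero.
I₂ = 3.65 × 11.4 = 41.61 kg·m².
ω₂ = I₁ω₁ / I₂ = (11.40)(0.491 rev/s) / (41.61) = 0.1345 rev/s.

ω₂ ≈ 0.135 rev/s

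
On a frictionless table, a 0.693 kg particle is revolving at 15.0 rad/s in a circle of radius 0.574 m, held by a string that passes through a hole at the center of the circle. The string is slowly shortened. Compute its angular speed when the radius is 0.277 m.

ω₂ ≈ 64.4 rad/s

No torque about the axis ⇒ m r₁² ω₁ = m r₂² ω₂.
ω₂ = ω₁ (r₁/r₂)² = (15.0)(0.574/0.277)² = 64.41 rad/s.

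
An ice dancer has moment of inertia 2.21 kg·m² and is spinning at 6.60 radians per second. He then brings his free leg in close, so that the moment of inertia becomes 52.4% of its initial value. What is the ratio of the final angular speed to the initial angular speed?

No external torque acts about the spin axis, so angular momentum is conserved.
I₂ = 0.524 × 2.21 = 1.158 kg·m².
ω₂/ω₁ = I₁/I₂ = 2.210 / 1.158 = 1.908.

ω₂/ω₁ ≈ 1.91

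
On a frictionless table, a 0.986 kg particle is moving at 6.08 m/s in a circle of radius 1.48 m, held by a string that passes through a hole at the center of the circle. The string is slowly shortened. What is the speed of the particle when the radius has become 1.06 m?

Central (radial) force ⇒ zero torque about the center ⇒ m v r is constant.
v₂ = v₁ r₁ / r₂ = (6.08)(1.48) / (1.06) = 8.489 m/s.

v₂ ≈ 8.49 m/s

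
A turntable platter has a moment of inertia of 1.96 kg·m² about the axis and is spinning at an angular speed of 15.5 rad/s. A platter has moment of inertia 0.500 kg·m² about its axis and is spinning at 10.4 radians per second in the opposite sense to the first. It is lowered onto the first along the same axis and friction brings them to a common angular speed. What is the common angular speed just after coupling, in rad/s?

No external torque acts about the common axis, so total angular momentum is conserved.
Taking A's sense as positive: L = (1.960)(15.5) − (0.5000)(10.4) = 25.18 kg·m²·rad/s.
Combined I = 1.960 + 0.5000 = 2.460 kg·m².
ω_f = L / I = 25.18 / 2.460 = 10.24 rad/s.

|ω_f| ≈ 10.2 rad/s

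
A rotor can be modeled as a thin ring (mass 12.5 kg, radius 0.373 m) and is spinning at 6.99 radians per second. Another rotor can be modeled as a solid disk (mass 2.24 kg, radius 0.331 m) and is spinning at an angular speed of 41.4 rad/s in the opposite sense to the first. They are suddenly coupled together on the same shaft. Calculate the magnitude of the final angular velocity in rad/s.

No external torque acts about the common axis, so total angular momentum is conserved.
Moments of inertia: I_A = (12.5)(0.373)² = 1.739 kg·m²; I_B = ½(2.24)(0.331)² = 0.1227 kg·m².
Taking A's sense as positive: L = (1.739)(6.99) − (0.1227)(41.4) = 7.076 kg·m²·rad/s.
Combined I = 1.739 + 0.1227 = 1.862 kg·m².
ω_f = L / I = 7.076 / 1.862 = 3.801 rad/s.

|ω_f| ≈ 3.80 rad/s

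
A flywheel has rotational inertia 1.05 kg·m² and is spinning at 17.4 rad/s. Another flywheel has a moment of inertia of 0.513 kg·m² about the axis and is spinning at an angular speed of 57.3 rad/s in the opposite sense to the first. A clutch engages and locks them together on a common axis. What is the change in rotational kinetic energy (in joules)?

No external torque acts about the common axis, so total angular momentum is conserved.
Taking A's sense as positive: L = (1.050)(17.4) − (0.5130)(57.3) = -11.12 kg·m²·rad/s.
Combined I = 1.050 + 0.5130 = 1.563 kg·m².
ω_f = L / I = -11.12 / 1.563 = -7.118 rad/s.
KE_i = ½ΣIω² = 1001 J; KE_f = ½(1.563)(7.118)² = 39.59 J.

ΔKE ≈ -962 J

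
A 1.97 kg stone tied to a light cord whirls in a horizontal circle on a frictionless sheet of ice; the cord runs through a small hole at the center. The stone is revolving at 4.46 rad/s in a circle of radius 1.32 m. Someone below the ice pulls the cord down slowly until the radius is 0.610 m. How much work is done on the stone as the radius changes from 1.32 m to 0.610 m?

No torque about the axis ⇒ m r₁² ω₁ = m r₂² ω₂.
ω₂ = ω₁ (r₁/r₂)² = (4.46)(1.32/0.610)² = 20.88 rad/s.
W = ΔKE = ½m(v₂² − v₁²) = 125.7 J.

W ≈ 126 J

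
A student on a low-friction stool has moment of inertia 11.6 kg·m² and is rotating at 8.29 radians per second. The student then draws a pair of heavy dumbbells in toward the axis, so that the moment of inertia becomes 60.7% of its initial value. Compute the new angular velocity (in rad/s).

With no external torque about the axis, L is conserved: I₁ω₁ = I₂ω₂.
I₂ = 0.607 × 11.6 = 7.041 kg·m².
ω₂ = I₁ω₁ / I₂ = (11.60)(8.29 rad/s) / (7.041) = 13.66 rad/s.

ω₂ ≈ 13.7 rad/s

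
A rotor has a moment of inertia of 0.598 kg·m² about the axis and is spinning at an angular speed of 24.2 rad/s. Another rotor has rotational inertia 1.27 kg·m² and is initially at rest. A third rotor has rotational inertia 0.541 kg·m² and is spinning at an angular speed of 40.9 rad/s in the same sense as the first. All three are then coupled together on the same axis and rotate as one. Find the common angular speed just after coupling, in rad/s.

|ω_f| ≈ 15.2 rad/s

The coupling torques are internal; angular momentum about the shared axis is conserved.
Taking A's sense as positive: L = (0.5980)(24.2) + (0.5410)(40.9) = 36.60 kg·m²·rad/s.
Combined I = 0.5980 + 1.270 + 0.5410 = 2.409 kg·m².
ω_f = L / I = 36.60 / 2.409 = 15.19 rad/s.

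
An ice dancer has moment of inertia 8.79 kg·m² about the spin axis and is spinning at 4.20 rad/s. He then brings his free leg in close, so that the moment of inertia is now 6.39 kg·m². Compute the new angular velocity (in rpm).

ω₂ ≈ 55.2 rpm

Angular momentum about the spin axis is conserved since the torque about it is zero.
ω₂ = I₁ω₁ / I₂ = (8.790)(4.20 rad/s) / (6.390) = 5.777 rad/s = 55.17 rpm.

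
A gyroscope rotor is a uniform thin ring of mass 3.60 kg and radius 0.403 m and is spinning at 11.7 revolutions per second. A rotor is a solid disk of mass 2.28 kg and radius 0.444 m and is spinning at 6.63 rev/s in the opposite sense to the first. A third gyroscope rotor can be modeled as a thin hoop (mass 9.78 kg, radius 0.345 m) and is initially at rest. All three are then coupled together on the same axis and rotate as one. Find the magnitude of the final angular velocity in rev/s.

|ω_f| ≈ 2.71 rev/s

No external torque acts about the common axis, so total angular momentum is conserved.
Moments of inertia: I_A = (3.60)(0.403)² = 0.5847 kg·m²; I_B = ½(2.28)(0.444)² = 0.2247 kg·m²; I_C = (9.78)(0.345)² = 1.164 kg·m².
Taking A's sense as positive: L = (0.5847)(11.7) − (0.2247)(6.63) = 5.351 kg·m²·rev/s.
Combined I = 0.5847 + 0.2247 + 1.164 = 1.973 kg·m².
ω_f = L / I = 5.351 / 1.973 = 2.711 rev/s.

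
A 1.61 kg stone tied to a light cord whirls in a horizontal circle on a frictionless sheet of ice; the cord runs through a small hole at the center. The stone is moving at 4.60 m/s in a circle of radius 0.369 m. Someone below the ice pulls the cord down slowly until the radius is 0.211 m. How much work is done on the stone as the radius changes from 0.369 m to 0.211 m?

Central (radial) force ⇒ zero torque about the center ⇒ m v r is constant.
v₂ = v₁ r₁ / r₂ = (4.60)(0.369) / (0.211) = 8.045 m/s.
W = ΔKE = ½m(v₂² − v₁²) = 35.06 J.

W ≈ 35.1 J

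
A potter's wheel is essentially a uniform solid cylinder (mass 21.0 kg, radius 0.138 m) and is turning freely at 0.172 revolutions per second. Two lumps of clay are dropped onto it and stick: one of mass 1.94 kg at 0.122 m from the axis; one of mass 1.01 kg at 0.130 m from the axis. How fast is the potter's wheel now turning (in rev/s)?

No external torque acts about the axis; L_before = L_after.
I_p = ½(21.0)(0.138)² = 0.2000 kg·m².
Added inertia Σmr² = (1.94)(0.122)² + (1.01)(0.130)² = 0.04594 kg·m²; I_f = 0.2000 + 0.04594 = 0.2459 kg·m².
ω_f = I_p ω_i / I_f = (0.2000)(0.172) / 0.2459 = 0.1399 rev/s.

ω_f ≈ 0.140 rev/s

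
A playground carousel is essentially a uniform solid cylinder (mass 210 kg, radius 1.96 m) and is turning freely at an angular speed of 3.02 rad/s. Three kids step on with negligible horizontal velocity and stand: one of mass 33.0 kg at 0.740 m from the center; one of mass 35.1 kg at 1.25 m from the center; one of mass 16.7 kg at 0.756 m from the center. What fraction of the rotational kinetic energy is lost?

fraction ≈ 0.170

No external torque acts about the center; L_before = L_after.
I_p = ½(210)(1.96)² = 403.4 kg·m².
Added inertia Σmr² = (33.0)(0.740)² + (35.1)(1.25)² + (16.7)(0.756)² = 82.46 kg·m²; I_f = 403.4 + 82.46 = 485.8 kg·m².
ω_f = I_p ω_i / I_f = (403.4)(3.02) / 485.8 = 2.507 rad/s.
KE_i = ½(403.4)(3.020 rad/s)² = 1839 J; KE_f = ½(485.8)(2.507)² = 1527 J.
Fraction lost = 0.1697.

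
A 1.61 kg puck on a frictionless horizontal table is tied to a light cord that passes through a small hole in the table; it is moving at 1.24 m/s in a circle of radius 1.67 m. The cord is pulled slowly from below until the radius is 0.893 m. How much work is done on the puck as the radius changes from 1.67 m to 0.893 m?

W ≈ 3.09 J

Central (radial) force ⇒ zero torque about the center ⇒ m v r is constant.
v₂ = v₁ r₁ / r₂ = (1.24)(1.67) / (0.893) = 2.319 m/s.
W = ΔKE = ½m(v₂² − v₁²) = 3.091 J.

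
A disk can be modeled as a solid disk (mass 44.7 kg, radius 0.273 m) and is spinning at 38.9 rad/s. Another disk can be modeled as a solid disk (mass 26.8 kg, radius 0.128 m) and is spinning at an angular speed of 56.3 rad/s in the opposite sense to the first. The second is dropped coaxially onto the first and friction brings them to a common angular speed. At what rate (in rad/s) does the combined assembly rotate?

|ω_f| ≈ 27.8 rad/s

No external torque acts about the common axis, so total angular momentum is conserved.
Moments of inertia: I_A = ½(44.7)(0.273)² = 1.666 kg·m²; I_B = ½(26.8)(0.128)² = 0.2195 kg·m².
Taking A's sense as positive: L = (1.666)(38.9) − (0.2195)(56.3) = 52.44 kg·m²·rad/s.
Combined I = 1.666 + 0.2195 = 1.885 kg·m².
ω_f = L / I = 52.44 / 1.885 = 27.81 rad/s.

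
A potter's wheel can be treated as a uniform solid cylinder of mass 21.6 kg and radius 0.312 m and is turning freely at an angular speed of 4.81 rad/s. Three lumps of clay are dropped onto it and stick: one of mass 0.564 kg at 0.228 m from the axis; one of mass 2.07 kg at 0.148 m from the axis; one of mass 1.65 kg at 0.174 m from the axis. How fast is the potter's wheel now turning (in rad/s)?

No external torque acts about the axis; L_before = L_after.
I_p = ½(21.6)(0.312)² = 1.051 kg·m².
Added inertia Σmr² = (0.564)(0.228)² + (2.07)(0.148)² + (1.65)(0.174)² = 0.1246 kg·m²; I_f = 1.051 + 0.1246 = 1.176 kg·m².
ω_f = I_p ω_i / I_f = (1.051)(4.81) / 1.176 = 4.300 rad/s.

ω_f ≈ 4.30 rad/s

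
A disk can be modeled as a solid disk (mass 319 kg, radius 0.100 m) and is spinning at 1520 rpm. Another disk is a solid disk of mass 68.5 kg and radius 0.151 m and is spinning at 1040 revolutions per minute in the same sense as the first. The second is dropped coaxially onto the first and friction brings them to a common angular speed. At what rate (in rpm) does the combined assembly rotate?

No external torque acts about the common axis, so total angular momentum is conserved.
Moments of inertia: I_A = ½(319)(0.100)² = 1.595 kg·m²; I_B = ½(68.5)(0.151)² = 0.7809 kg·m².
Taking A's sense as positive: L = (1.595)(1520) + (0.7809)(1040) = 3237 kg·m²·rpm.
Combined I = 1.595 + 0.7809 = 2.376 kg·m².
ω_f = L / I = 3237 / 2.376 = 1362 rpm.

|ω_f| ≈ 1360 rpm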